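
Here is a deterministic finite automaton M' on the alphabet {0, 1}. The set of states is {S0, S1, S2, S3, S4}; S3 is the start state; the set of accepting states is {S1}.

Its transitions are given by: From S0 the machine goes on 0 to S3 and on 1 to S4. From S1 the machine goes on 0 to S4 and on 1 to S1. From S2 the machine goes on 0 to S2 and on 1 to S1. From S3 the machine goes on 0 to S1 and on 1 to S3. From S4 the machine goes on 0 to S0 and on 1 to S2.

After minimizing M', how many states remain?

P0 = {S1} | {S0,S2,S3,S4}.
Refine {S0,S2,S3,S4} on symbol 0: members go to different blocks, giving {S0,S2,S4} and {S3}.
Refine {S0,S2,S4} on symbol 0: members go to different blocks, giving {S2,S4} and {S0}.
Refine {S2,S4} on symbol 0: members go to different blocks, giving {S2} and {S4}.
No further refinement is possible. Final partition (5 blocks): {S1} | {S2} | {S3} | {S0} | {S4}.

5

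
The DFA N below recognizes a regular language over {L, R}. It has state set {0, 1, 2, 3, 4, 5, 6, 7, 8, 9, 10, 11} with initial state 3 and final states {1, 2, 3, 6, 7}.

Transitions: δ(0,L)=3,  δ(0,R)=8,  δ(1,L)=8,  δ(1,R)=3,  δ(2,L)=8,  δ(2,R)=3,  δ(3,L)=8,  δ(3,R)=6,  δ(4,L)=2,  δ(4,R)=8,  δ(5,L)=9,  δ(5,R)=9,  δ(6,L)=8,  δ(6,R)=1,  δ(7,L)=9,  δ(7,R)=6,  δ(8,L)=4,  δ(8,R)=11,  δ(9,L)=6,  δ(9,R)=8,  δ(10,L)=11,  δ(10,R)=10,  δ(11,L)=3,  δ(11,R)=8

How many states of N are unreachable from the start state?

No path from 3 leads to 0, 5, 7, 9, 10; the other 7 states are all reachable.

5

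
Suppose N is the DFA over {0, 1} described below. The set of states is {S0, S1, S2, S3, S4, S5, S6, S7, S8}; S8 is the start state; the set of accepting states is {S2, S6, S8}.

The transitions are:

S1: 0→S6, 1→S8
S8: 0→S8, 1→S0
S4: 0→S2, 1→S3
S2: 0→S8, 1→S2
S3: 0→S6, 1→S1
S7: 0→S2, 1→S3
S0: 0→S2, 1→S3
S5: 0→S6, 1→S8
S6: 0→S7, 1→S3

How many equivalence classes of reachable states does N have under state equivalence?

6

Reachable states from the start: {S0,S1,S2,S3,S6,S7,S8}. Unreachable: {S4,S5} — drop them.
Start with accepting vs non-accepting: {S2,S6,S8} | {S0,S1,S3,S7}.
Refine {S2,S6,S8} on symbol 0: members go to different blocks, giving {S2,S8} and {S6}.
Refine {S2,S8} on symbol 1: members go to different blocks, giving {S2} and {S8}.
On input 0, block {S0,S1,S3,S7} splits into {S0,S7} and {S1,S3}.
Refine {S1,S3} on symbol 1: members go to different blocks, giving {S1} and {S3}.
The partition is now stable with 6 blocks: {S2} | {S0,S7} | {S6} | {S8} | {S1} | {S3}.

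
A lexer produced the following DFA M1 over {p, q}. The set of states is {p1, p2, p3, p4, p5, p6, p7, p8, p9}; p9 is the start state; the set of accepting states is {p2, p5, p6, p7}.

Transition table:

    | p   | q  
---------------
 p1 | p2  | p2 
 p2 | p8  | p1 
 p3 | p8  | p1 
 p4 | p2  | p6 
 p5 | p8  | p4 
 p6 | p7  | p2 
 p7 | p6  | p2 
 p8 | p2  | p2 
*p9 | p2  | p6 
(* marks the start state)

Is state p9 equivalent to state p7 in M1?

No

States {p3,p4,p5} cannot be reached from the start state, so discard them.
Start with accepting vs non-accepting: {p2,p6,p7} | {p1,p8,p9}.
Split {p2,p6,p7} by δ(·,p) → {p6,p7} and {p2}.
On input q, block {p1,p8,p9} splits into {p1,p8} and {p9}.
No further refinement is possible. Final partition (4 blocks): {p6,p7} | {p1,p8} | {p2} | {p9}.
p9 and p7 end up in different blocks, so they are distinguishable. For instance, the string 'ε' is accepted from only p7.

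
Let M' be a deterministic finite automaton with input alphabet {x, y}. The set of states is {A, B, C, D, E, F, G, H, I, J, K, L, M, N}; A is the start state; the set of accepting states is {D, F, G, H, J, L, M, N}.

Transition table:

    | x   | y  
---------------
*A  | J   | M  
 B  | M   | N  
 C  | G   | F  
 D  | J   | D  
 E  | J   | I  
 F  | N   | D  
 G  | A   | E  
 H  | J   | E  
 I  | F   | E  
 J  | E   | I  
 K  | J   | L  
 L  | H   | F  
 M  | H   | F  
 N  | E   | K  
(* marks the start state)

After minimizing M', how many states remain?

9

First remove the unreachable states {B,C,G}; 11 states remain.
Initial partition by acceptance: {D,F,H,J,L,M,N} | {A,E,I,K}.
Refine {D,F,H,J,L,M,N} on symbol x: members go to different blocks, giving {D,F,H,L,M} and {J,N}.
On input x, block {D,F,H,L,M} splits into {D,F,H} and {L,M}.
Refine {D,F,H} on symbol y: members go to different blocks, giving {D,F} and {H}.
On input x, block {A,E,I,K} splits into {A,E,K} and {I}.
On input y, block {A,E,K} splits into {A,K} and {E}.
Refine {J,N} on symbol y: members go to different blocks, giving {J} and {N}.
Refine {D,F} on symbol x: members go to different blocks, giving {D} and {F}.
The partition is now stable with 9 blocks: {D} | {A,K} | {J} | {L,M} | {H} | {I} | {E} | {N} | {F}.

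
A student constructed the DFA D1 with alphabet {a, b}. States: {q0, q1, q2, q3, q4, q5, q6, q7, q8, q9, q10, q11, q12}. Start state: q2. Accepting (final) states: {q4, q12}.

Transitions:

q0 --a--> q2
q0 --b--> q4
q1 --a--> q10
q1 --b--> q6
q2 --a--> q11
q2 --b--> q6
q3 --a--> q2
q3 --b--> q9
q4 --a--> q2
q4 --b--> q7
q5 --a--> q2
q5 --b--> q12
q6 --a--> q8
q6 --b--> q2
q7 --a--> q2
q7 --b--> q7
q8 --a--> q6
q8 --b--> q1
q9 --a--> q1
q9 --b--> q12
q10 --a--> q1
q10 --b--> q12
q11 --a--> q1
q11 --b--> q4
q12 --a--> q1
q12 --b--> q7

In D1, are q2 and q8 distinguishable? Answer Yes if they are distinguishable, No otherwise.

Reachable states from the start: {q1,q2,q4,q6,q7,q8,q10,q11,q12}. Unreachable: {q0,q3,q5,q9} — drop them.
P0 = {q4,q12} | {q1,q2,q6,q7,q8,q10,q11}.
Split {q1,q2,q6,q7,q8,q10,q11} by δ(·,b) → {q1,q2,q6,q7,q8} and {q10,q11}.
Split {q1,q2,q6,q7,q8} by δ(·,a) → {q6,q7,q8} and {q1,q2}.
Split {q6,q7,q8} by δ(·,a) → {q6,q8} and {q7}.
Stable partition: {q4,q12} | {q6,q8} | {q10,q11} | {q1,q2} | {q7} — 5 equivalence classes.
q2 and q8 end up in different blocks, so they are distinguishable. For instance, the string 'ab' is accepted from only q2.

Yes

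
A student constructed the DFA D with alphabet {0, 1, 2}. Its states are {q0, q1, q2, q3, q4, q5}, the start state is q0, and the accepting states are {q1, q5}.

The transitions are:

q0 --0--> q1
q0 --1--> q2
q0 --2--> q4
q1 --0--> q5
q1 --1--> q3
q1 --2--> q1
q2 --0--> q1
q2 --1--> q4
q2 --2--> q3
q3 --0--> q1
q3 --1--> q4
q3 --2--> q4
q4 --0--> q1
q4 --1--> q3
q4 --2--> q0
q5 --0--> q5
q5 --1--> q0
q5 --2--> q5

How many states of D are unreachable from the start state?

0

Every one of the 6 states is reachable from q0.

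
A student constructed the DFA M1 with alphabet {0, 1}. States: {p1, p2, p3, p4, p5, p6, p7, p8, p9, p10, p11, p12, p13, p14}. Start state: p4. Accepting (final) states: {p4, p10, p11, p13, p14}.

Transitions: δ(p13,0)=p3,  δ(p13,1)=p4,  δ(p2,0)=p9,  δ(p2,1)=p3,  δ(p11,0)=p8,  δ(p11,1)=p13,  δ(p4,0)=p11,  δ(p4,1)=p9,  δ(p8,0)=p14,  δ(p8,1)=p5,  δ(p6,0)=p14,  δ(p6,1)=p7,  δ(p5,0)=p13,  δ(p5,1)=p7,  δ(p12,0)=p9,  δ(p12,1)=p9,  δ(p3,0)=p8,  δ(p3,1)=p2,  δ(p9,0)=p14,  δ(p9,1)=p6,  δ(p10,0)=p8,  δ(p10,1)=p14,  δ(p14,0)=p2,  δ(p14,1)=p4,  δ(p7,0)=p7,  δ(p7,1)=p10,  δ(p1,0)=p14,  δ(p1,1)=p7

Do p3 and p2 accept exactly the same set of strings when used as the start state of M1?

Yes

States {p1,p12} cannot be reached from the start state, so discard them.
Initial partition by acceptance: {p4,p10,p11,p13,p14} | {p2,p3,p5,p6,p7,p8,p9}.
Split {p4,p10,p11,p13,p14} by δ(·,0) → {p10,p11,p13,p14} and {p4}.
Split {p10,p11,p13,p14} by δ(·,1) → {p10,p11} and {p13,p14}.
Refine {p2,p3,p5,p6,p7,p8,p9} on symbol 0: members go to different blocks, giving {p5,p6,p8,p9} and {p2,p3,p7}.
On input 1, block {p5,p6,p8,p9} splits into {p5,p6} and {p8,p9}.
Split {p2,p3,p7} by δ(·,0) → {p2,p3} and {p7}.
Stable partition: {p10,p11} | {p5,p6} | {p4} | {p13,p14} | {p2,p3} | {p8,p9} | {p7} — 7 equivalence classes.
p3 and p2 lie in the same block of the stable partition, so they are equivalent — no string distinguishes them.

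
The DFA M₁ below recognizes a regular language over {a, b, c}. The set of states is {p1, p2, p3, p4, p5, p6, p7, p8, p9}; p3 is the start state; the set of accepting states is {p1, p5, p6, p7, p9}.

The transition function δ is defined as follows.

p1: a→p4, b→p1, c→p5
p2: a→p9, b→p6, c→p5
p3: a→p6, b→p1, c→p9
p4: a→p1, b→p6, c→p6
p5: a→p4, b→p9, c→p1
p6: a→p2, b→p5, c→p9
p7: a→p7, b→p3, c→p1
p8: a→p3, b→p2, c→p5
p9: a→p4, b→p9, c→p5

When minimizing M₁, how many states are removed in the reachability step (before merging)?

2

BFS from p3 reaches {p1, p2, p3, p4, p5, p6, p9}; the 2 state(s) p7, p8 are never visited.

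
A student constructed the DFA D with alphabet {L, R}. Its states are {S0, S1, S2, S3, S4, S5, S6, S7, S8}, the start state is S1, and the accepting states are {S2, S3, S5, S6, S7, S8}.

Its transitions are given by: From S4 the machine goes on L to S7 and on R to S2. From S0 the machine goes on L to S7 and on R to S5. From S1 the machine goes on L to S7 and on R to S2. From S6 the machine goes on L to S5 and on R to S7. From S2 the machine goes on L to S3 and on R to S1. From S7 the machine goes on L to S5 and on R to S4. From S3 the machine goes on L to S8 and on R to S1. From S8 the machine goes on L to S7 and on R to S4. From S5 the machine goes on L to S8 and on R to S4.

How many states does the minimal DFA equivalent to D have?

States {S0,S6} cannot be reached from the start state, so discard them.
P0 = {S2,S3,S5,S7,S8} | {S1,S4}.
The partition is now stable with 2 blocks: {S2,S3,S5,S7,S8} | {S1,S4}.

2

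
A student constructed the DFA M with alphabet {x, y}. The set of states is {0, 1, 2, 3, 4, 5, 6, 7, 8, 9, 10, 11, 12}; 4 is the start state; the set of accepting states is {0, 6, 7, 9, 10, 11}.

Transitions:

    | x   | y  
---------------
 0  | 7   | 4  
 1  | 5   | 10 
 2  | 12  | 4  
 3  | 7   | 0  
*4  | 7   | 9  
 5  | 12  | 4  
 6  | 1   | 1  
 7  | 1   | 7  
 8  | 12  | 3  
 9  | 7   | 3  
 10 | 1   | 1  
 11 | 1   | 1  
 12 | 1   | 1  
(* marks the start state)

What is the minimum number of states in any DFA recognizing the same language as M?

7

First remove the unreachable states {2,6,8,11}; 9 states remain.
Initial partition by acceptance: {0,7,9,10} | {1,3,4,5,12}.
On input x, block {0,7,9,10} splits into {0,9} and {7,10}.
On input x, block {1,3,4,5,12} splits into {1,5,12} and {3,4}.
Split {1,5,12} by δ(·,y) → {1} and {5} and {12}.
Refine {7,10} on symbol y: members go to different blocks, giving {7} and {10}.
Stable partition: {0,9} | {1} | {7} | {3,4} | {5} | {12} | {10} — 7 equivalence classes.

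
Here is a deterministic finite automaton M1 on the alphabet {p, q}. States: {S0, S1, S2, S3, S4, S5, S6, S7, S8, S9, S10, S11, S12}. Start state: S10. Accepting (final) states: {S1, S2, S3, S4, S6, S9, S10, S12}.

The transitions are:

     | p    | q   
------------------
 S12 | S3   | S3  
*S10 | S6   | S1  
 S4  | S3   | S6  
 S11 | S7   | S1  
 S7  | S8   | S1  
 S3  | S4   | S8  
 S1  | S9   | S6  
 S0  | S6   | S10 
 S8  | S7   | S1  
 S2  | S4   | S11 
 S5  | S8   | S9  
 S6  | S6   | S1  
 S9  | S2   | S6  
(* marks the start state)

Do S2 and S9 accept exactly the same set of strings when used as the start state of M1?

States {S0,S5,S12} cannot be reached from the start state, so discard them.
P0 = {S1,S2,S3,S4,S6,S9,S10} | {S7,S8,S11}.
On input q, block {S1,S2,S3,S4,S6,S9,S10} splits into {S1,S4,S6,S9,S10} and {S2,S3}.
Split {S1,S4,S6,S9,S10} by δ(·,p) → {S1,S6,S10} and {S4,S9}.
Split {S1,S6,S10} by δ(·,p) → {S6,S10} and {S1}.
No further refinement is possible. Final partition (5 blocks): {S6,S10} | {S7,S8,S11} | {S2,S3} | {S4,S9} | {S1}.
S2 and S9 end up in different blocks, so they are distinguishable. For instance, the string 'q' is accepted from only S9.

No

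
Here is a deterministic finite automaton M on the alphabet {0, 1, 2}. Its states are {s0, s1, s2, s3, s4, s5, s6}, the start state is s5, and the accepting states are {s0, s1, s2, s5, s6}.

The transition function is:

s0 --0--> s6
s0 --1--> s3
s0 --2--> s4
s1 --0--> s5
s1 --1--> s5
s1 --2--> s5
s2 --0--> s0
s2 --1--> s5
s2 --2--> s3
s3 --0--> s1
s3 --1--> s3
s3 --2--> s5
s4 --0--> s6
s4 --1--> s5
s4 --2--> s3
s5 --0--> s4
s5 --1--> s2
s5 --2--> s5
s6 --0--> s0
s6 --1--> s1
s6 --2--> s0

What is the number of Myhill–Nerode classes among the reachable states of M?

Every state is reachable, so we keep all 7.
P0 = {s0,s1,s2,s5,s6} | {s3,s4}.
Refine {s0,s1,s2,s5,s6} on symbol 0: members go to different blocks, giving {s0,s1,s2,s6} and {s5}.
Split {s0,s1,s2,s6} by δ(·,0) → {s0,s2,s6} and {s1}.
On input 1, block {s0,s2,s6} splits into {s0} and {s2} and {s6}.
Refine {s3,s4} on symbol 0: members go to different blocks, giving {s3} and {s4}.
The partition is now stable with 7 blocks: {s0} | {s3} | {s5} | {s1} | {s2} | {s6} | {s4}.

7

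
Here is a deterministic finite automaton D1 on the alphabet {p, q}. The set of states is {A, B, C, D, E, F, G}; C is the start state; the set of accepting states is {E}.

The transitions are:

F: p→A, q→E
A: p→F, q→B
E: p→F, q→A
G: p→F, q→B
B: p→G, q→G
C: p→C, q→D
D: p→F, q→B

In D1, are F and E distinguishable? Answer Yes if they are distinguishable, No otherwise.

Every state is reachable, so we keep all 7.
Initial partition by acceptance: {E} | {A,B,C,D,F,G}.
On input q, block {A,B,C,D,F,G} splits into {A,B,C,D,G} and {F}.
Refine {A,B,C,D,G} on symbol p: members go to different blocks, giving {A,D,G} and {B,C}.
Split {B,C} by δ(·,p) → {B} and {C}.
Stable partition: {E} | {A,D,G} | {F} | {B} | {C} — 5 equivalence classes.
F and E end up in different blocks, so they are distinguishable. For instance, the string 'ε' is accepted from only E.

Yes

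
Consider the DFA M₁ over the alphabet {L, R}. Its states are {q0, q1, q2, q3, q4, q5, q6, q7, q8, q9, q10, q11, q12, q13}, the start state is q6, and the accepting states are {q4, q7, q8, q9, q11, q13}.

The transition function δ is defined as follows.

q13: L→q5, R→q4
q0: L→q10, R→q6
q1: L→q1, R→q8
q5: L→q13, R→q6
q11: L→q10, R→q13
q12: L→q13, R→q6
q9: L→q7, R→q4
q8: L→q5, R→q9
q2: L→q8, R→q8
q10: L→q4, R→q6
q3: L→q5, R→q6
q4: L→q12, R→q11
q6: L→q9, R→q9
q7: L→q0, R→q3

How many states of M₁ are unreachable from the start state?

BFS from q6 reaches {q0, q3, q4, q5, q6, q7, q9, q10, q11, q12, q13}; the 3 state(s) q1, q2, q8 are never visited.

3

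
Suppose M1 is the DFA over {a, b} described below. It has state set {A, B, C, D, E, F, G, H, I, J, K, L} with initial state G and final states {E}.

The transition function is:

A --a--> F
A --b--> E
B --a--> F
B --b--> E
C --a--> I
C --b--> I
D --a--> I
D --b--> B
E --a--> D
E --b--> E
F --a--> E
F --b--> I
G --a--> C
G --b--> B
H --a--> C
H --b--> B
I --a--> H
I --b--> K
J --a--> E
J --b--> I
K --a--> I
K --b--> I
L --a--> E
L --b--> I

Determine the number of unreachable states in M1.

BFS from G reaches {B, C, D, E, F, G, H, I, K}; the 3 state(s) A, J, L are never visited.

3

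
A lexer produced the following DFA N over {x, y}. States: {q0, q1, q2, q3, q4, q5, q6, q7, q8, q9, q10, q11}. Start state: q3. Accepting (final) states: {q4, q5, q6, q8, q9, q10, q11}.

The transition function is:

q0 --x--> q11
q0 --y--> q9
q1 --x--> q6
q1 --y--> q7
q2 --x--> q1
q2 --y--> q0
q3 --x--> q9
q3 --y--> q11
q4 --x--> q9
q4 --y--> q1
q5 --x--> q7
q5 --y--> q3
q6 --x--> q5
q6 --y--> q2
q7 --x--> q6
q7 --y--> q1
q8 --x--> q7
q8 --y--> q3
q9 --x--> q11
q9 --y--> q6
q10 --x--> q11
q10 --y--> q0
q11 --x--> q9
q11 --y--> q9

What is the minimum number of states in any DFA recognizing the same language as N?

8

States {q4,q8,q10} cannot be reached from the start state, so discard them.
Initial partition by acceptance: {q5,q6,q9,q11} | {q0,q1,q2,q3,q7}.
On input x, block {q5,q6,q9,q11} splits into {q6,q9,q11} and {q5}.
On input x, block {q6,q9,q11} splits into {q9,q11} and {q6}.
Split {q9,q11} by δ(·,y) → {q9} and {q11}.
On input x, block {q0,q1,q2,q3,q7} splits into {q1,q7} and {q0} and {q2} and {q3}.
No further refinement is possible. Final partition (8 blocks): {q9} | {q1,q7} | {q5} | {q6} | {q11} | {q0} | {q2} | {q3}.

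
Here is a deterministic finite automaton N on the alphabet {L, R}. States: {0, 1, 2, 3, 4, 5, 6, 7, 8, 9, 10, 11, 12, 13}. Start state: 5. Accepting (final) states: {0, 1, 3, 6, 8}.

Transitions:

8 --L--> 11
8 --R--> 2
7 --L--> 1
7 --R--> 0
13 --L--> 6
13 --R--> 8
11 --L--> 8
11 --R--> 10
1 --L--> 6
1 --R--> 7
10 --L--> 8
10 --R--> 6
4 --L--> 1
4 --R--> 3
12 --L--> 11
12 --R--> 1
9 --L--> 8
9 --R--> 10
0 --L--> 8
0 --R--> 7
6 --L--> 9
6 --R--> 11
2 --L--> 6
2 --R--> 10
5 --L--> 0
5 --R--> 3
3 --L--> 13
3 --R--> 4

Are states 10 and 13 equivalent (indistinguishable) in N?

First remove the unreachable states {12}; 13 states remain.
Initial partition by acceptance: {0,1,3,6,8} | {2,4,5,7,9,10,11,13}.
On input L, block {0,1,3,6,8} splits into {3,6,8} and {0,1}.
Refine {2,4,5,7,9,10,11,13} on symbol L: members go to different blocks, giving {2,9,10,11,13} and {4,5,7}.
Split {3,6,8} by δ(·,R) → {6,8} and {3}.
On input R, block {2,9,10,11,13} splits into {2,9,11} and {10,13}.
Split {4,5,7} by δ(·,R) → {4,5} and {7}.
The partition is now stable with 7 blocks: {6,8} | {2,9,11} | {0,1} | {4,5} | {3} | {10,13} | {7}.
10 and 13 lie in the same block of the stable partition, so they are equivalent — no string distinguishes them.

Yes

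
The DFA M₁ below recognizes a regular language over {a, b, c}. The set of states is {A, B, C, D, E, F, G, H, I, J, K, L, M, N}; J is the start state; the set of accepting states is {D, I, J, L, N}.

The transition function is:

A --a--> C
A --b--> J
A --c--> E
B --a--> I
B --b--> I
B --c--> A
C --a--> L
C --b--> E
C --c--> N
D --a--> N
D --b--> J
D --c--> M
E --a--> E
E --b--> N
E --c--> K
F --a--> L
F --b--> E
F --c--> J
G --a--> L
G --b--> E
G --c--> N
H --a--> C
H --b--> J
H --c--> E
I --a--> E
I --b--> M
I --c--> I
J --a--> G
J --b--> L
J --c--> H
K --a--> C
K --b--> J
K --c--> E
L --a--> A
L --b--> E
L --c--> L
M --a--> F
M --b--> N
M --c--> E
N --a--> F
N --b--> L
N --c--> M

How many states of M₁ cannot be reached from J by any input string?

3

Starting at J and following transitions, the reachable set is {A, C, E, F, G, H, J, K, L, M, N}. That leaves B, D, I unreachable — 3 in total.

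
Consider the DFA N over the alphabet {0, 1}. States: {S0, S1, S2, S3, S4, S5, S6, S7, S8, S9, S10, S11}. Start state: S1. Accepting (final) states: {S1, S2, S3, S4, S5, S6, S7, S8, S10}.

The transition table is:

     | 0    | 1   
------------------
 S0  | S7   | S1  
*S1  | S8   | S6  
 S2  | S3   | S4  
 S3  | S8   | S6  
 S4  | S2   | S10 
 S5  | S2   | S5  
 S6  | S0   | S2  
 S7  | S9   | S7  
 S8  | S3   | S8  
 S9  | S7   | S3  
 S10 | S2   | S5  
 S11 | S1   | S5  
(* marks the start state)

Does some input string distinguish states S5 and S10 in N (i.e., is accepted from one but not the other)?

States {S11} cannot be reached from the start state, so discard them.
Initial partition by acceptance: {S1,S2,S3,S4,S5,S6,S7,S8,S10} | {S0,S9}.
Split {S1,S2,S3,S4,S5,S6,S7,S8,S10} by δ(·,0) → {S1,S2,S3,S4,S5,S8,S10} and {S6,S7}.
Refine {S1,S2,S3,S4,S5,S8,S10} on symbol 1: members go to different blocks, giving {S2,S4,S5,S8,S10} and {S1,S3}.
Refine {S2,S4,S5,S8,S10} on symbol 0: members go to different blocks, giving {S4,S5,S10} and {S2,S8}.
Split {S6,S7} by δ(·,1) → {S6} and {S7}.
On input 1, block {S2,S8} splits into {S2} and {S8}.
Stable partition: {S4,S5,S10} | {S0,S9} | {S6} | {S1,S3} | {S2} | {S7} | {S8} — 7 equivalence classes.
S5 and S10 lie in the same block of the stable partition, so they are equivalent — no string distinguishes them.

No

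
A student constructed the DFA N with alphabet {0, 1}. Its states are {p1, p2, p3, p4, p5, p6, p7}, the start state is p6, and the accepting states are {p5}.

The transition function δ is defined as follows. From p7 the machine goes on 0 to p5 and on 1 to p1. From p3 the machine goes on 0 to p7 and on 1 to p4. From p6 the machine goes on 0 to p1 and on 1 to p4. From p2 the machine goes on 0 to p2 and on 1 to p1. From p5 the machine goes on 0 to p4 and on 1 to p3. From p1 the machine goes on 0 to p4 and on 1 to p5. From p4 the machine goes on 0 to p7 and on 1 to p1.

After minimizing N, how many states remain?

6

Reachable states from the start: {p1,p3,p4,p5,p6,p7}. Unreachable: {p2} — drop them.
Start with accepting vs non-accepting: {p5} | {p1,p3,p4,p6,p7}.
Refine {p1,p3,p4,p6,p7} on symbol 0: members go to different blocks, giving {p1,p3,p4,p6} and {p7}.
Split {p1,p3,p4,p6} by δ(·,0) → {p1,p6} and {p3,p4}.
Split {p1,p6} by δ(·,0) → {p1} and {p6}.
Refine {p3,p4} on symbol 1: members go to different blocks, giving {p3} and {p4}.
The partition is now stable with 6 blocks: {p5} | {p1} | {p7} | {p3} | {p6} | {p4}.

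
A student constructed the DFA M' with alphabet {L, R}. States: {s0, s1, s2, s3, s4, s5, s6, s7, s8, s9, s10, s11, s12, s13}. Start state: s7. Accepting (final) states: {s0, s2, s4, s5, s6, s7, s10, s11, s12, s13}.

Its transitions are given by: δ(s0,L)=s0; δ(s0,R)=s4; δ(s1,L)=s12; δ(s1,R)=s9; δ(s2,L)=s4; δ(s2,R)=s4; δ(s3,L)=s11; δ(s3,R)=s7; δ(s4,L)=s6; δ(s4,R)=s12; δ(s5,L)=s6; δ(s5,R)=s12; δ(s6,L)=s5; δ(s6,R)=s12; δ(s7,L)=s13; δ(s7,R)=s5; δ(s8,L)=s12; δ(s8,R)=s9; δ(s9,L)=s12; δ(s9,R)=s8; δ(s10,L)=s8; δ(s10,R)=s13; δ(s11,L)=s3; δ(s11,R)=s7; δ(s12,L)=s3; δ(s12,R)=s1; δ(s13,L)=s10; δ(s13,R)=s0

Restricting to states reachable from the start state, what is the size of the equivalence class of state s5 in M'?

3

States {s2} cannot be reached from the start state, so discard them.
Initial partition by acceptance: {s0,s4,s5,s6,s7,s10,s11,s12,s13} | {s1,s3,s8,s9}.
Split {s0,s4,s5,s6,s7,s10,s11,s12,s13} by δ(·,L) → {s0,s4,s5,s6,s7,s13} and {s10,s11,s12}.
Split {s0,s4,s5,s6,s7,s13} by δ(·,L) → {s0,s4,s5,s6,s7} and {s13}.
Refine {s0,s4,s5,s6,s7} on symbol L: members go to different blocks, giving {s0,s4,s5,s6} and {s7}.
Refine {s0,s4,s5,s6} on symbol R: members go to different blocks, giving {s4,s5,s6} and {s0}.
Refine {s1,s3,s8,s9} on symbol R: members go to different blocks, giving {s1,s8,s9} and {s3}.
Split {s10,s11,s12} by δ(·,L) → {s11,s12} and {s10}.
On input R, block {s11,s12} splits into {s11} and {s12}.
Stable partition: {s4,s5,s6} | {s1,s8,s9} | {s11} | {s13} | {s7} | {s0} | {s3} | {s10} | {s12} — 9 equivalence classes.
State s5 belongs to the block {s4,s5,s6}, which has 3 states.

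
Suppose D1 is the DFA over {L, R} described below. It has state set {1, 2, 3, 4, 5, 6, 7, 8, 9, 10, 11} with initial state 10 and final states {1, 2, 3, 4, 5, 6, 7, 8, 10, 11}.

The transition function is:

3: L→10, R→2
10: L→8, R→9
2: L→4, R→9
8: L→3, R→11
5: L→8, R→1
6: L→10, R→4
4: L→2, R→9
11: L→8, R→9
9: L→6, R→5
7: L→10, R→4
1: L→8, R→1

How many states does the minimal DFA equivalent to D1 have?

6

Reachable states from the start: {1,2,3,4,5,6,8,9,10,11}. Unreachable: {7} — drop them.
Start with accepting vs non-accepting: {1,2,3,4,5,6,8,10,11} | {9}.
On input R, block {1,2,3,4,5,6,8,10,11} splits into {1,3,5,6,8} and {2,4,10,11}.
On input L, block {1,3,5,6,8} splits into {1,5,8} and {3,6}.
On input L, block {1,5,8} splits into {1,5} and {8}.
On input L, block {2,4,10,11} splits into {2,4} and {10,11}.
The partition is now stable with 6 blocks: {1,5} | {9} | {2,4} | {3,6} | {8} | {10,11}.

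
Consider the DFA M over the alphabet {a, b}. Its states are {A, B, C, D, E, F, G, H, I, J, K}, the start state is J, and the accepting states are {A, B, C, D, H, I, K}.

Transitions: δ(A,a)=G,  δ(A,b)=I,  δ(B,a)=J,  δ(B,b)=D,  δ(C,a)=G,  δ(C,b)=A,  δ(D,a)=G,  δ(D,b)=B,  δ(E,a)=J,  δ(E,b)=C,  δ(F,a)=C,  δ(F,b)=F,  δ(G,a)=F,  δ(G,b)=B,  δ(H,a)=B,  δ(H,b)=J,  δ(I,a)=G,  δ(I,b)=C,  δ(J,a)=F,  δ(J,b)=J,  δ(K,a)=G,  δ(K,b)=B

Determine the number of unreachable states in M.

3

Starting at J and following transitions, the reachable set is {A, B, C, D, F, G, I, J}. That leaves E, H, K unreachable — 3 in total.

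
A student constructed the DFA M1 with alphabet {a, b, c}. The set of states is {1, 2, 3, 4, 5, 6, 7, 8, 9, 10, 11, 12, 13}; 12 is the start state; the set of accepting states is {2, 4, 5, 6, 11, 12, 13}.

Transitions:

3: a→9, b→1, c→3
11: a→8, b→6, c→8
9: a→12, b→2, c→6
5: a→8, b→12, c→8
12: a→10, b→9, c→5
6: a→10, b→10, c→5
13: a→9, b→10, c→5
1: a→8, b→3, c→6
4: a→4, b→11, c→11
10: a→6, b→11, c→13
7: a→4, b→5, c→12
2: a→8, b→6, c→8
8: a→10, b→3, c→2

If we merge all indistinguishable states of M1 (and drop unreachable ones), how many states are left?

6

States {4,7} cannot be reached from the start state, so discard them.
Start with accepting vs non-accepting: {2,5,6,11,12,13} | {1,3,8,9,10}.
On input b, block {2,5,6,11,12,13} splits into {2,5,11} and {6,12,13}.
On input a, block {1,3,8,9,10} splits into {1,3,8} and {9,10}.
Split {1,3,8} by δ(·,a) → {3,8} and {1}.
Split {3,8} by δ(·,b) → {3} and {8}.
No further refinement is possible. Final partition (6 blocks): {2,5,11} | {3} | {6,12,13} | {9,10} | {1} | {8}.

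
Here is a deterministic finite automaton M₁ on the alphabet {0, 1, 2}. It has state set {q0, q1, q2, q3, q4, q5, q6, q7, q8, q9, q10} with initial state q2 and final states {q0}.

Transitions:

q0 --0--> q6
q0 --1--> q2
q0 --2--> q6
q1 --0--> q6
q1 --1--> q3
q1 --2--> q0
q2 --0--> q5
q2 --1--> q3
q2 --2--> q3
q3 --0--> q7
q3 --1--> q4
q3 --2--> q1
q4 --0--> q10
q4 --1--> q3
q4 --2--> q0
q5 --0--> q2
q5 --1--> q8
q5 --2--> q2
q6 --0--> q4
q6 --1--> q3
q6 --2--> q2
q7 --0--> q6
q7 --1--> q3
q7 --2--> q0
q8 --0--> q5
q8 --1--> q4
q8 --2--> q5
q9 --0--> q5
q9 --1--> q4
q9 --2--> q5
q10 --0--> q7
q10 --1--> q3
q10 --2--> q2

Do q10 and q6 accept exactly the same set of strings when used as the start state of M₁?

First remove the unreachable states {q9}; 10 states remain.
Initial partition by acceptance: {q0} | {q1,q2,q3,q4,q5,q6,q7,q8,q10}.
Refine {q1,q2,q3,q4,q5,q6,q7,q8,q10} on symbol 2: members go to different blocks, giving {q2,q3,q5,q6,q8,q10} and {q1,q4,q7}.
On input 0, block {q2,q3,q5,q6,q8,q10} splits into {q2,q5,q8} and {q3,q6,q10}.
Refine {q2,q5,q8} on symbol 1: members go to different blocks, giving {q2} and {q5} and {q8}.
Refine {q3,q6,q10} on symbol 1: members go to different blocks, giving {q6,q10} and {q3}.
Stable partition: {q0} | {q2} | {q1,q4,q7} | {q6,q10} | {q5} | {q8} | {q3} — 7 equivalence classes.
q10 and q6 lie in the same block of the stable partition, so they are equivalent — no string distinguishes them.

Yes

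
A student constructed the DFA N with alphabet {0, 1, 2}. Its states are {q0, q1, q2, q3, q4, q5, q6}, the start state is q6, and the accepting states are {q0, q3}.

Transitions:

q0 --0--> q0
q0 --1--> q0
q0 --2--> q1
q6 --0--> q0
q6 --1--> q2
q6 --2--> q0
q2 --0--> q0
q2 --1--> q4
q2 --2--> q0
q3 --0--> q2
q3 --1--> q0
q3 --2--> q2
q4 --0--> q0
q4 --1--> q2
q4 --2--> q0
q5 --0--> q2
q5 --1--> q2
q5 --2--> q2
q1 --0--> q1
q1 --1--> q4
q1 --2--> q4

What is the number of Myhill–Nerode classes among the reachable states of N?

3

States {q3,q5} cannot be reached from the start state, so discard them.
Initial partition by acceptance: {q0} | {q1,q2,q4,q6}.
Refine {q1,q2,q4,q6} on symbol 0: members go to different blocks, giving {q2,q4,q6} and {q1}.
The partition is now stable with 3 blocks: {q0} | {q2,q4,q6} | {q1}.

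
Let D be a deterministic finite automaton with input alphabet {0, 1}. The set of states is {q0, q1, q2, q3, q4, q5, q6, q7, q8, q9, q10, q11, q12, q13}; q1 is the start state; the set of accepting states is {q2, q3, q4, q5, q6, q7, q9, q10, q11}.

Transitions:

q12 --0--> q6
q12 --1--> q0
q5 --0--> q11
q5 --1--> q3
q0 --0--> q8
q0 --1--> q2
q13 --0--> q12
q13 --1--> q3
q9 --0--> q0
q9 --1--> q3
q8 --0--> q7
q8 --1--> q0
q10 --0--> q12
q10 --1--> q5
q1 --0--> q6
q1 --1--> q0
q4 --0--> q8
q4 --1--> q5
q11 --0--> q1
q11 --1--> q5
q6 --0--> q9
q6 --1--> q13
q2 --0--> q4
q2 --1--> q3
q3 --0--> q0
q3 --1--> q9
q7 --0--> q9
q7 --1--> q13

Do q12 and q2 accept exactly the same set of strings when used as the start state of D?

No

Reachable states from the start: {q0,q1,q2,q3,q4,q5,q6,q7,q8,q9,q11,q12,q13}. Unreachable: {q10} — drop them.
Start with accepting vs non-accepting: {q2,q3,q4,q5,q6,q7,q9,q11} | {q0,q1,q8,q12,q13}.
Split {q2,q3,q4,q5,q6,q7,q9,q11} by δ(·,0) → {q2,q5,q6,q7} and {q3,q4,q9,q11}.
On input 1, block {q2,q5,q6,q7} splits into {q2,q5} and {q6,q7}.
Split {q0,q1,q8,q12,q13} by δ(·,0) → {q1,q8,q12} and {q0,q13}.
Split {q3,q4,q9,q11} by δ(·,0) → {q3,q9} and {q4,q11}.
On input 1, block {q0,q13} splits into {q0} and {q13}.
The partition is now stable with 7 blocks: {q2,q5} | {q1,q8,q12} | {q3,q9} | {q6,q7} | {q0} | {q4,q11} | {q13}.
q12 and q2 end up in different blocks, so they are distinguishable. For instance, the string 'ε' is accepted from only q2.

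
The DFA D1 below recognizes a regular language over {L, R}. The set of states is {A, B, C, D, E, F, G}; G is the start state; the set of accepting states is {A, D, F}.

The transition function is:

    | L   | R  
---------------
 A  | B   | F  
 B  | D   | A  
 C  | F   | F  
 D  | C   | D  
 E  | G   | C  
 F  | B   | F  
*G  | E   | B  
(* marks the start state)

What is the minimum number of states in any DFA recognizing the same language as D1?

P0 = {A,D,F} | {B,C,E,G}.
Split {B,C,E,G} by δ(·,L) → {B,C} and {E,G}.
The partition is now stable with 3 blocks: {A,D,F} | {B,C} | {E,G}.

3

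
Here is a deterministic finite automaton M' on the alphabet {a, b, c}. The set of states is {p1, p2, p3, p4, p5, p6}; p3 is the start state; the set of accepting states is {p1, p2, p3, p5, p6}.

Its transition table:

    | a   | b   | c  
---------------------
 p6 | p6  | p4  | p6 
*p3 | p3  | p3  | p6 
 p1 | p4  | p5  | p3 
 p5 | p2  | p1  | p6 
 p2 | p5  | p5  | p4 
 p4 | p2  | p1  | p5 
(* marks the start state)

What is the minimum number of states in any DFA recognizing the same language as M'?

Start with accepting vs non-accepting: {p1,p2,p3,p5,p6} | {p4}.
Split {p1,p2,p3,p5,p6} by δ(·,a) → {p2,p3,p5,p6} and {p1}.
Refine {p2,p3,p5,p6} on symbol b: members go to different blocks, giving {p2,p3} and {p5} and {p6}.
Split {p2,p3} by δ(·,a) → {p2} and {p3}.
Stable partition: {p2} | {p4} | {p1} | {p5} | {p6} | {p3} — 6 equivalence classes.

6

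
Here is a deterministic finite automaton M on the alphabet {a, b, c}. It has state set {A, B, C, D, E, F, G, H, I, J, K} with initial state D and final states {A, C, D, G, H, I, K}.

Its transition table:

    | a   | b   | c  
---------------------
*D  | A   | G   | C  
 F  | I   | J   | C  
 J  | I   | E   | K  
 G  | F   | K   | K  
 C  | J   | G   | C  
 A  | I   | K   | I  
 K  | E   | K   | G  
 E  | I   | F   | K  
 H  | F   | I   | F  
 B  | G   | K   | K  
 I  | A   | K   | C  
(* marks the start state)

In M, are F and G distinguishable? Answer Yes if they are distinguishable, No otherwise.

Yes

First remove the unreachable states {B,H}; 9 states remain.
P0 = {A,C,D,G,I,K} | {E,F,J}.
Split {A,C,D,G,I,K} by δ(·,a) → {A,D,I} and {C,G,K}.
Split {A,D,I} by δ(·,c) → {D,I} and {A}.
Stable partition: {D,I} | {E,F,J} | {C,G,K} | {A} — 4 equivalence classes.
F and G end up in different blocks, so they are distinguishable. For instance, the string 'ε' is accepted from only G.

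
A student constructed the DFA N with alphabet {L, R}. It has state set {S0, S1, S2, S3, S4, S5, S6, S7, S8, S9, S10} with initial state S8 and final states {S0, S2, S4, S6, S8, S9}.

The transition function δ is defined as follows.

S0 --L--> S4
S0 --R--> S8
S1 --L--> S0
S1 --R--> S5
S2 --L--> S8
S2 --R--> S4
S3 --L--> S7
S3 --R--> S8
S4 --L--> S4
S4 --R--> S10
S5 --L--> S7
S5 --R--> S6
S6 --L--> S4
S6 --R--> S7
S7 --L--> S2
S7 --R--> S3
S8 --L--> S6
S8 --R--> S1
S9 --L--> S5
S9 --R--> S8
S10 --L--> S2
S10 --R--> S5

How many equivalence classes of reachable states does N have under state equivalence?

4

States {S9} cannot be reached from the start state, so discard them.
Start with accepting vs non-accepting: {S0,S2,S4,S6,S8} | {S1,S3,S5,S7,S10}.
On input R, block {S0,S2,S4,S6,S8} splits into {S4,S6,S8} and {S0,S2}.
Split {S1,S3,S5,S7,S10} by δ(·,L) → {S1,S7,S10} and {S3,S5}.
No further refinement is possible. Final partition (4 blocks): {S4,S6,S8} | {S1,S7,S10} | {S0,S2} | {S3,S5}.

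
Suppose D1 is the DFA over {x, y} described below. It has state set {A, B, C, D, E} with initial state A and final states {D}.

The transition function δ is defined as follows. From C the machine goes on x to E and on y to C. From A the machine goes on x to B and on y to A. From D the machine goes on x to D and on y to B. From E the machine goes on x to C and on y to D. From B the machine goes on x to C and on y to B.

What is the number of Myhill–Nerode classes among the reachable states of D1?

5

Start with accepting vs non-accepting: {D} | {A,B,C,E}.
On input y, block {A,B,C,E} splits into {A,B,C} and {E}.
Refine {A,B,C} on symbol x: members go to different blocks, giving {A,B} and {C}.
Refine {A,B} on symbol x: members go to different blocks, giving {A} and {B}.
Stable partition: {D} | {A} | {E} | {C} | {B} — 5 equivalence classes.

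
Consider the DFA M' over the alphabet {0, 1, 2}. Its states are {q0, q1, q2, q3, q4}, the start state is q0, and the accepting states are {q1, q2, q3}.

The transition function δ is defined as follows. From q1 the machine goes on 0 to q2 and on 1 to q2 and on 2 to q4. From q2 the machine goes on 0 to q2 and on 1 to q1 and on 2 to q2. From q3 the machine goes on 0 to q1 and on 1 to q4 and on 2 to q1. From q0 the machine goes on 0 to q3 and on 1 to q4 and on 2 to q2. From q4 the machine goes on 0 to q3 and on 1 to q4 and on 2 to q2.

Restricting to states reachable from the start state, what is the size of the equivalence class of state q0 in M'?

2

P0 = {q1,q2,q3} | {q0,q4}.
On input 1, block {q1,q2,q3} splits into {q1,q2} and {q3}.
On input 2, block {q1,q2} splits into {q1} and {q2}.
No further refinement is possible. Final partition (4 blocks): {q1} | {q0,q4} | {q3} | {q2}.
State q0 belongs to the block {q0,q4}, which has 2 states.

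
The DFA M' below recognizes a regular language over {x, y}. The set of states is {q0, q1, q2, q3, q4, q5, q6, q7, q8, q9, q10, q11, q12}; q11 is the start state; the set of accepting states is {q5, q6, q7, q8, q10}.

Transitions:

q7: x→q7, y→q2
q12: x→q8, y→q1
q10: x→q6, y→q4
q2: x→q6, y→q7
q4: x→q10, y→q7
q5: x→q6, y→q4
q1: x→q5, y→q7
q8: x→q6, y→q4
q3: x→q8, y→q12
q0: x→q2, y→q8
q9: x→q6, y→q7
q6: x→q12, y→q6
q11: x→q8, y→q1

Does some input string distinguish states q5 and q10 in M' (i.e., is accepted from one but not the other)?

No

First remove the unreachable states {q0,q3,q9}; 10 states remain.
P0 = {q5,q6,q7,q8,q10} | {q1,q2,q4,q11,q12}.
Split {q5,q6,q7,q8,q10} by δ(·,x) → {q5,q7,q8,q10} and {q6}.
Split {q5,q7,q8,q10} by δ(·,x) → {q5,q8,q10} and {q7}.
Refine {q1,q2,q4,q11,q12} on symbol x: members go to different blocks, giving {q1,q4,q11,q12} and {q2}.
Split {q1,q4,q11,q12} by δ(·,y) → {q1,q4} and {q11,q12}.
The partition is now stable with 6 blocks: {q5,q8,q10} | {q1,q4} | {q6} | {q7} | {q2} | {q11,q12}.
q5 and q10 lie in the same block of the stable partition, so they are equivalent — no string distinguishes them.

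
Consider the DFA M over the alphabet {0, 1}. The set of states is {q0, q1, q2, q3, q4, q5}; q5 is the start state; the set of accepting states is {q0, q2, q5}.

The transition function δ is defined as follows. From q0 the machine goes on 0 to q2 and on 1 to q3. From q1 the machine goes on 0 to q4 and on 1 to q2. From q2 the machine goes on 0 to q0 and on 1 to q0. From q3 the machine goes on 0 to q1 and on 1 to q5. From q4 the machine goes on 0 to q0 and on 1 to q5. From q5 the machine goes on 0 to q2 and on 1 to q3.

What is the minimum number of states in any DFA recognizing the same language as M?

All states are reachable from the start state.
Start with accepting vs non-accepting: {q0,q2,q5} | {q1,q3,q4}.
On input 1, block {q0,q2,q5} splits into {q0,q5} and {q2}.
Split {q1,q3,q4} by δ(·,0) → {q1,q3} and {q4}.
Split {q1,q3} by δ(·,0) → {q1} and {q3}.
No further refinement is possible. Final partition (5 blocks): {q0,q5} | {q1} | {q2} | {q4} | {q3}.

5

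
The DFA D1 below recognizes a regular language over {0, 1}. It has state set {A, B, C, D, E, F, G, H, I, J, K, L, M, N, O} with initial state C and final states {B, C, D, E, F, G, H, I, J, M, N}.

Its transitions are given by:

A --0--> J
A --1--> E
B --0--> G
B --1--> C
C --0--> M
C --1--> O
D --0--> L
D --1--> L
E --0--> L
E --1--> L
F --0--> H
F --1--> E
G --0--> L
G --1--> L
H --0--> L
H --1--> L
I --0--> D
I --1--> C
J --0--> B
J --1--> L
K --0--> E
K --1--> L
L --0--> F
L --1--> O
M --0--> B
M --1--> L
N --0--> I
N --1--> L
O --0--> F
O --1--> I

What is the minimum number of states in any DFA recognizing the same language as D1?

7

Reachable states from the start: {B,C,D,E,F,G,H,I,L,M,O}. Unreachable: {A,J,K,N} — drop them.
P0 = {B,C,D,E,F,G,H,I,M} | {L,O}.
Refine {B,C,D,E,F,G,H,I,M} on symbol 0: members go to different blocks, giving {B,C,F,I,M} and {D,E,G,H}.
Refine {B,C,F,I,M} on symbol 0: members go to different blocks, giving {B,F,I} and {C,M}.
Refine {B,F,I} on symbol 1: members go to different blocks, giving {B,I} and {F}.
Refine {L,O} on symbol 1: members go to different blocks, giving {L} and {O}.
Refine {C,M} on symbol 0: members go to different blocks, giving {C} and {M}.
The partition is now stable with 7 blocks: {B,I} | {L} | {D,E,G,H} | {C} | {F} | {O} | {M}.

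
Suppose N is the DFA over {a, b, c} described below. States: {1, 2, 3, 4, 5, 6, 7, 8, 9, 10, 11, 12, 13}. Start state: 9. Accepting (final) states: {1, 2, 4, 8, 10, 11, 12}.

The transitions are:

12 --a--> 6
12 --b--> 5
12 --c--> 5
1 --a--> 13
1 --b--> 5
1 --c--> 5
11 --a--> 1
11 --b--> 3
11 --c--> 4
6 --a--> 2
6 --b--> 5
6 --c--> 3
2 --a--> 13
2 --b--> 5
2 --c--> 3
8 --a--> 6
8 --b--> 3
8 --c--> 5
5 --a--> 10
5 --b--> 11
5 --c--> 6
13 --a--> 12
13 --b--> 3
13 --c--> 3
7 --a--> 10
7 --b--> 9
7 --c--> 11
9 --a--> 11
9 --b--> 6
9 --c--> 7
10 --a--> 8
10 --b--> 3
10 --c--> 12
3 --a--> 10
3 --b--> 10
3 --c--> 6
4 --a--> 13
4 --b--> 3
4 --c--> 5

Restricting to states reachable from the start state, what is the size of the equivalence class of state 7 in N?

1

All states are reachable from the start state.
Initial partition by acceptance: {1,2,4,8,10,11,12} | {3,5,6,7,9,13}.
On input a, block {1,2,4,8,10,11,12} splits into {1,2,4,8,12} and {10,11}.
Refine {3,5,6,7,9,13} on symbol a: members go to different blocks, giving {3,5,7,9} and {6,13}.
Refine {3,5,7,9} on symbol b: members go to different blocks, giving {3,5} and {7} and {9}.
The partition is now stable with 6 blocks: {1,2,4,8,12} | {3,5} | {10,11} | {6,13} | {7} | {9}.
State 7 belongs to the block {7}, which has 1 states.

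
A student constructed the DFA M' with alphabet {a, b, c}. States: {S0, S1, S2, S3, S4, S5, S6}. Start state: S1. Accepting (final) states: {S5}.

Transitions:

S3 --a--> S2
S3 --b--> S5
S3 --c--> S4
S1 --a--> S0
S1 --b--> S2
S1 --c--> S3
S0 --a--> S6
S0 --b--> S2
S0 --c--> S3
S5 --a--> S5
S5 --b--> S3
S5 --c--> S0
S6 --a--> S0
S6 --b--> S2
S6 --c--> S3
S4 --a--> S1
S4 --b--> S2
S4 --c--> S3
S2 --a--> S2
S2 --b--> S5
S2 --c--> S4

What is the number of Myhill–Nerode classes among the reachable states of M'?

All states are reachable from the start state.
P0 = {S5} | {S0,S1,S2,S3,S4,S6}.
On input b, block {S0,S1,S2,S3,S4,S6} splits into {S0,S1,S4,S6} and {S2,S3}.
No further refinement is possible. Final partition (3 blocks): {S5} | {S0,S1,S4,S6} | {S2,S3}.

3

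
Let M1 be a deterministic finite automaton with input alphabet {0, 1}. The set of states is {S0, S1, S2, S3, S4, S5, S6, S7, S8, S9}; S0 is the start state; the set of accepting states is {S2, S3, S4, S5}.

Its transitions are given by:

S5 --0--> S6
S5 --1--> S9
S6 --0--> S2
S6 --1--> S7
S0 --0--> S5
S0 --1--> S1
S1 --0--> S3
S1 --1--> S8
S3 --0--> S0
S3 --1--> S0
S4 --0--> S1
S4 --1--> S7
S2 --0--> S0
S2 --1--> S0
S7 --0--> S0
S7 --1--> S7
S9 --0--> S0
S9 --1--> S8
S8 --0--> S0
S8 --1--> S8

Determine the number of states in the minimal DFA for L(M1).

States {S4} cannot be reached from the start state, so discard them.
P0 = {S2,S3,S5} | {S0,S1,S6,S7,S8,S9}.
On input 0, block {S0,S1,S6,S7,S8,S9} splits into {S0,S1,S6} and {S7,S8,S9}.
Split {S2,S3,S5} by δ(·,1) → {S2,S3} and {S5}.
Split {S0,S1,S6} by δ(·,0) → {S1,S6} and {S0}.
No further refinement is possible. Final partition (5 blocks): {S2,S3} | {S1,S6} | {S7,S8,S9} | {S5} | {S0}.

5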